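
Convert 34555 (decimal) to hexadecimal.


Divide by 16 repeatedly:
34555 ÷ 16 = 2159 remainder 11 (B)
2159 ÷ 16 = 134 remainder 15 (F)
134 ÷ 16 = 8 remainder 6 (6)
8 ÷ 16 = 0 remainder 8 (8)
Reading remainders bottom-up:
= 0x86FB


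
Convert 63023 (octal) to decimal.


Positional values:
Position 0: 3 × 8^0 = 3
Position 1: 2 × 8^1 = 16
Position 2: 0 × 8^2 = 0
Position 3: 3 × 8^3 = 1536
Position 4: 6 × 8^4 = 24576
Sum = 3 + 16 + 0 + 1536 + 24576
= 26131


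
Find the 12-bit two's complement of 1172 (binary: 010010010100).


Original: 010010010100
Step 1 - Invert all bits: 101101101011
Step 2 - Add 1: 101101101011 + 1
= 101101101100 (represents -1172)


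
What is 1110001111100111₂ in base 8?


Group into 3-bit groups: 001110001111100111
  001 = 1
  110 = 6
  001 = 1
  111 = 7
  100 = 4
  111 = 7
= 0o161747


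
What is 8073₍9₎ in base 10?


Positional values (base 9):
  3 × 9^0 = 3 × 1 = 3
  7 × 9^1 = 7 × 9 = 63
  0 × 9^2 = 0 × 81 = 0
  8 × 9^3 = 8 × 729 = 5832
Sum = 3 + 63 + 0 + 5832
= 5898


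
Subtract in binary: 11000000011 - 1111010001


Align and subtract column by column (LSB to MSB, borrowing when needed):
  11000000011
- 01111010001
  -----------
  col 0: (1 - 0 borrow-in) - 1 → 1 - 1 = 0, borrow out 0
  col 1: (1 - 0 borrow-in) - 0 → 1 - 0 = 1, borrow out 0
  col 2: (0 - 0 borrow-in) - 0 → 0 - 0 = 0, borrow out 0
  col 3: (0 - 0 borrow-in) - 0 → 0 - 0 = 0, borrow out 0
  col 4: (0 - 0 borrow-in) - 1 → borrow from next column: (0+2) - 1 = 1, borrow out 1
  col 5: (0 - 1 borrow-in) - 0 → borrow from next column: (-1+2) - 0 = 1, borrow out 1
  col 6: (0 - 1 borrow-in) - 1 → borrow from next column: (-1+2) - 1 = 0, borrow out 1
  col 7: (0 - 1 borrow-in) - 1 → borrow from next column: (-1+2) - 1 = 0, borrow out 1
  col 8: (0 - 1 borrow-in) - 1 → borrow from next column: (-1+2) - 1 = 0, borrow out 1
  col 9: (1 - 1 borrow-in) - 1 → borrow from next column: (0+2) - 1 = 1, borrow out 1
  col 10: (1 - 1 borrow-in) - 0 → 0 - 0 = 0, borrow out 0
Reading bits MSB→LSB: 01000110010
Strip leading zeros: 1000110010
= 1000110010


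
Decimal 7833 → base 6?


Divide by 6 repeatedly:
7833 ÷ 6 = 1305 remainder 3
1305 ÷ 6 = 217 remainder 3
217 ÷ 6 = 36 remainder 1
36 ÷ 6 = 6 remainder 0
6 ÷ 6 = 1 remainder 0
1 ÷ 6 = 0 remainder 1
Reading remainders bottom-up:
= 100133


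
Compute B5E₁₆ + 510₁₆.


Align and add column by column (LSB to MSB, each column mod 16 with carry):
  0B5E
+ 0510
  ----
  col 0: E(14) + 0(0) + 0 (carry in) = 14 → E(14), carry out 0
  col 1: 5(5) + 1(1) + 0 (carry in) = 6 → 6(6), carry out 0
  col 2: B(11) + 5(5) + 0 (carry in) = 16 → 0(0), carry out 1
  col 3: 0(0) + 0(0) + 1 (carry in) = 1 → 1(1), carry out 0
Reading digits MSB→LSB: 106E
Strip leading zeros: 106E
= 0x106E


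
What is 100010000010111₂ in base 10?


Positional values:
Bit 0: 1 × 2^0 = 1
Bit 1: 1 × 2^1 = 2
Bit 2: 1 × 2^2 = 4
Bit 4: 1 × 2^4 = 16
Bit 10: 1 × 2^10 = 1024
Bit 14: 1 × 2^14 = 16384
Sum = 1 + 2 + 4 + 16 + 1024 + 16384
= 17431


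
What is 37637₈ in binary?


Each octal digit → 3 binary bits:
  3 = 011
  7 = 111
  6 = 110
  3 = 011
  7 = 111
Concatenate: 011 111 110 011 111
= 011111110011111


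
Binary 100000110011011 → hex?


Group into 4-bit nibbles: 0100000110011011
  0100 = 4
  0001 = 1
  1001 = 9
  1011 = B
= 0x419B


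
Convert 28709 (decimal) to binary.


Divide by 2 repeatedly:
28709 ÷ 2 = 14354 remainder 1
14354 ÷ 2 = 7177 remainder 0
7177 ÷ 2 = 3588 remainder 1
3588 ÷ 2 = 1794 remainder 0
1794 ÷ 2 = 897 remainder 0
897 ÷ 2 = 448 remainder 1
448 ÷ 2 = 224 remainder 0
224 ÷ 2 = 112 remainder 0
112 ÷ 2 = 56 remainder 0
56 ÷ 2 = 28 remainder 0
28 ÷ 2 = 14 remainder 0
14 ÷ 2 = 7 remainder 0
7 ÷ 2 = 3 remainder 1
3 ÷ 2 = 1 remainder 1
1 ÷ 2 = 0 remainder 1
Reading remainders bottom-up:
= 111000000100101


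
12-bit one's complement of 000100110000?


Original: 000100110000
Invert all bits:
  bit 0: 0 → 1
  bit 1: 0 → 1
  bit 2: 0 → 1
  bit 3: 1 → 0
  bit 4: 0 → 1
  bit 5: 0 → 1
  bit 6: 1 → 0
  bit 7: 1 → 0
  bit 8: 0 → 1
  bit 9: 0 → 1
  bit 10: 0 → 1
  bit 11: 0 → 1
= 111011001111


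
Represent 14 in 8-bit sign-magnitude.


Sign bit: 0 (positive)
Magnitude: 14 = 0001110
= 00001110


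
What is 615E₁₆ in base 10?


Positional values:
Position 0: E × 16^0 = 14 × 1 = 14
Position 1: 5 × 16^1 = 5 × 16 = 80
Position 2: 1 × 16^2 = 1 × 256 = 256
Position 3: 6 × 16^3 = 6 × 4096 = 24576
Sum = 14 + 80 + 256 + 24576
= 24926


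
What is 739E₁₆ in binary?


Each hex digit → 4 binary bits:
  7 = 0111
  3 = 0011
  9 = 1001
  E = 1110
Concatenate: 0111 0011 1001 1110
= 0111001110011110


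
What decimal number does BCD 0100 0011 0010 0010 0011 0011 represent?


Each 4-bit group → digit:
  0100 → 4
  0011 → 3
  0010 → 2
  0010 → 2
  0011 → 3
  0011 → 3
= 432233


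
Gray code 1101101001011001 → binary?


Gray code: 1101101001011001
MSB stays the same: 1
Each subsequent bit = prev_binary XOR current_gray:
  B[1] = 1 XOR 1 = 0
  B[2] = 0 XOR 0 = 0
  B[3] = 0 XOR 1 = 1
  B[4] = 1 XOR 1 = 0
  B[5] = 0 XOR 0 = 0
  B[6] = 0 XOR 1 = 1
  B[7] = 1 XOR 0 = 1
  B[8] = 1 XOR 0 = 1
  B[9] = 1 XOR 1 = 0
  B[10] = 0 XOR 0 = 0
  B[11] = 0 XOR 1 = 1
  B[12] = 1 XOR 1 = 0
  B[13] = 0 XOR 0 = 0
  B[14] = 0 XOR 0 = 0
  B[15] = 0 XOR 1 = 1
= 1001001110010001 (37777 decimal)


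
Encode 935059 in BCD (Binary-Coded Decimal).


Each digit → 4-bit binary:
  9 → 1001
  3 → 0011
  5 → 0101
  0 → 0000
  5 → 0101
  9 → 1001
= 1001 0011 0101 0000 0101 1001


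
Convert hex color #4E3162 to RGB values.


Hex: #4E3162
R = 4E₁₆ = 78
G = 31₁₆ = 49
B = 62₁₆ = 98
= RGB(78, 49, 98)


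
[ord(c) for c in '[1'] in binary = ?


String: '[1'  (2 characters)
Per-character ASCII lookup:
  '[': special character: '[' = 91 → 1011011
  '1': digits start at 48: '1' = 48 + 1 = 49 → 110001
= 1011011 110001


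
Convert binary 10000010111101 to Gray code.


Binary: 10000010111101
Gray code: G = B XOR (B >> 1)
B >> 1 = 01000001011110
10000010111101 XOR 01000001011110:
  1 XOR 0 = 1
  0 XOR 1 = 1
  0 XOR 0 = 0
  0 XOR 0 = 0
  0 XOR 0 = 0
  0 XOR 0 = 0
  1 XOR 0 = 1
  0 XOR 1 = 1
  1 XOR 0 = 1
  1 XOR 1 = 0
  1 XOR 1 = 0
  1 XOR 1 = 0
  0 XOR 1 = 1
  1 XOR 0 = 1
= 11000011100011


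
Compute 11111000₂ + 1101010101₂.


Align and add column by column (LSB to MSB, carry propagating):
  00011111000
+ 01101010101
  -----------
  col 0: 0 + 1 + 0 (carry in) = 1 → bit 1, carry out 0
  col 1: 0 + 0 + 0 (carry in) = 0 → bit 0, carry out 0
  col 2: 0 + 1 + 0 (carry in) = 1 → bit 1, carry out 0
  col 3: 1 + 0 + 0 (carry in) = 1 → bit 1, carry out 0
  col 4: 1 + 1 + 0 (carry in) = 2 → bit 0, carry out 1
  col 5: 1 + 0 + 1 (carry in) = 2 → bit 0, carry out 1
  col 6: 1 + 1 + 1 (carry in) = 3 → bit 1, carry out 1
  col 7: 1 + 0 + 1 (carry in) = 2 → bit 0, carry out 1
  col 8: 0 + 1 + 1 (carry in) = 2 → bit 0, carry out 1
  col 9: 0 + 1 + 1 (carry in) = 2 → bit 0, carry out 1
  col 10: 0 + 0 + 1 (carry in) = 1 → bit 1, carry out 0
Reading bits MSB→LSB: 10001001101
Strip leading zeros: 10001001101
= 10001001101


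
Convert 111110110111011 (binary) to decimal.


Positional values:
Bit 0: 1 × 2^0 = 1
Bit 1: 1 × 2^1 = 2
Bit 3: 1 × 2^3 = 8
Bit 4: 1 × 2^4 = 16
Bit 5: 1 × 2^5 = 32
Bit 7: 1 × 2^7 = 128
Bit 8: 1 × 2^8 = 256
Bit 10: 1 × 2^10 = 1024
Bit 11: 1 × 2^11 = 2048
Bit 12: 1 × 2^12 = 4096
Bit 13: 1 × 2^13 = 8192
Bit 14: 1 × 2^14 = 16384
Sum = 1 + 2 + 8 + 16 + 32 + 128 + 256 + 1024 + 2048 + 4096 + 8192 + 16384
= 32187


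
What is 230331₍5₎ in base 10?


Positional values (base 5):
  1 × 5^0 = 1 × 1 = 1
  3 × 5^1 = 3 × 5 = 15
  3 × 5^2 = 3 × 25 = 75
  0 × 5^3 = 0 × 125 = 0
  3 × 5^4 = 3 × 625 = 1875
  2 × 5^5 = 2 × 3125 = 6250
Sum = 1 + 15 + 75 + 0 + 1875 + 6250
= 8216


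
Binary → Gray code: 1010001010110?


Binary: 1010001010110
Gray code: G = B XOR (B >> 1)
B >> 1 = 0101000101011
1010001010110 XOR 0101000101011:
  1 XOR 0 = 1
  0 XOR 1 = 1
  1 XOR 0 = 1
  0 XOR 1 = 1
  0 XOR 0 = 0
  0 XOR 0 = 0
  1 XOR 0 = 1
  0 XOR 1 = 1
  1 XOR 0 = 1
  0 XOR 1 = 1
  1 XOR 0 = 1
  1 XOR 1 = 0
  0 XOR 1 = 1
= 1111001111101


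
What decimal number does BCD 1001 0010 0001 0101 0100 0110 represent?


Each 4-bit group → digit:
  1001 → 9
  0010 → 2
  0001 → 1
  0101 → 5
  0100 → 4
  0110 → 6
= 921546


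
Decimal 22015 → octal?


Divide by 8 repeatedly:
22015 ÷ 8 = 2751 remainder 7
2751 ÷ 8 = 343 remainder 7
343 ÷ 8 = 42 remainder 7
42 ÷ 8 = 5 remainder 2
5 ÷ 8 = 0 remainder 5
Reading remainders bottom-up:
= 0o52777


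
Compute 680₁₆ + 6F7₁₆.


Align and add column by column (LSB to MSB, each column mod 16 with carry):
  0680
+ 06F7
  ----
  col 0: 0(0) + 7(7) + 0 (carry in) = 7 → 7(7), carry out 0
  col 1: 8(8) + F(15) + 0 (carry in) = 23 → 7(7), carry out 1
  col 2: 6(6) + 6(6) + 1 (carry in) = 13 → D(13), carry out 0
  col 3: 0(0) + 0(0) + 0 (carry in) = 0 → 0(0), carry out 0
Reading digits MSB→LSB: 0D77
Strip leading zeros: D77
= 0xD77


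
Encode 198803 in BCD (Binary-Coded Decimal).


Each digit → 4-bit binary:
  1 → 0001
  9 → 1001
  8 → 1000
  8 → 1000
  0 → 0000
  3 → 0011
= 0001 1001 1000 1000 0000 0011


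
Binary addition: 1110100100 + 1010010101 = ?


Align and add column by column (LSB to MSB, carry propagating):
  01110100100
+ 01010010101
  -----------
  col 0: 0 + 1 + 0 (carry in) = 1 → bit 1, carry out 0
  col 1: 0 + 0 + 0 (carry in) = 0 → bit 0, carry out 0
  col 2: 1 + 1 + 0 (carry in) = 2 → bit 0, carry out 1
  col 3: 0 + 0 + 1 (carry in) = 1 → bit 1, carry out 0
  col 4: 0 + 1 + 0 (carry in) = 1 → bit 1, carry out 0
  col 5: 1 + 0 + 0 (carry in) = 1 → bit 1, carry out 0
  col 6: 0 + 0 + 0 (carry in) = 0 → bit 0, carry out 0
  col 7: 1 + 1 + 0 (carry in) = 2 → bit 0, carry out 1
  col 8: 1 + 0 + 1 (carry in) = 2 → bit 0, carry out 1
  col 9: 1 + 1 + 1 (carry in) = 3 → bit 1, carry out 1
  col 10: 0 + 0 + 1 (carry in) = 1 → bit 1, carry out 0
Reading bits MSB→LSB: 11000111001
Strip leading zeros: 11000111001
= 11000111001


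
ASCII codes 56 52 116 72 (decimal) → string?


Codes (decimal): 56 52 116 72
Per-code ASCII lookup:
  56  (range 48-57: digits, 56 - 48 = 8) → '8'
  52  (range 48-57: digits, 52 - 48 = 4) → '4'
  116  (range 97-122: lowercase, 116 - 97 = 19) → 't'
  72  (range 65-90: uppercase, 72 - 65 = 7) → 'H'
= '84tH'


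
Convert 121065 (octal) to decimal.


Positional values:
Position 0: 5 × 8^0 = 5
Position 1: 6 × 8^1 = 48
Position 2: 0 × 8^2 = 0
Position 3: 1 × 8^3 = 512
Position 4: 2 × 8^4 = 8192
Position 5: 1 × 8^5 = 32768
Sum = 5 + 48 + 0 + 512 + 8192 + 32768
= 41525


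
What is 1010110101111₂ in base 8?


Group into 3-bit groups: 001010110101111
  001 = 1
  010 = 2
  110 = 6
  101 = 5
  111 = 7
= 0o12657


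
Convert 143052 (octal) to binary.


Each octal digit → 3 binary bits:
  1 = 001
  4 = 100
  3 = 011
  0 = 000
  5 = 101
  2 = 010
Concatenate: 001 100 011 000 101 010
= 001100011000101010


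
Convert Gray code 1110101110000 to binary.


Gray code: 1110101110000
MSB stays the same: 1
Each subsequent bit = prev_binary XOR current_gray:
  B[1] = 1 XOR 1 = 0
  B[2] = 0 XOR 1 = 1
  B[3] = 1 XOR 0 = 1
  B[4] = 1 XOR 1 = 0
  B[5] = 0 XOR 0 = 0
  B[6] = 0 XOR 1 = 1
  B[7] = 1 XOR 1 = 0
  B[8] = 0 XOR 1 = 1
  B[9] = 1 XOR 0 = 1
  B[10] = 1 XOR 0 = 1
  B[11] = 1 XOR 0 = 1
  B[12] = 1 XOR 0 = 1
= 1011001011111 (5727 decimal)


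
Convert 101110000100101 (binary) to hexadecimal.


Group into 4-bit nibbles: 0101110000100101
  0101 = 5
  1100 = C
  0010 = 2
  0101 = 5
= 0x5C25


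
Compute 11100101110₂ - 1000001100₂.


Align and subtract column by column (LSB to MSB, borrowing when needed):
  11100101110
- 01000001100
  -----------
  col 0: (0 - 0 borrow-in) - 0 → 0 - 0 = 0, borrow out 0
  col 1: (1 - 0 borrow-in) - 0 → 1 - 0 = 1, borrow out 0
  col 2: (1 - 0 borrow-in) - 1 → 1 - 1 = 0, borrow out 0
  col 3: (1 - 0 borrow-in) - 1 → 1 - 1 = 0, borrow out 0
  col 4: (0 - 0 borrow-in) - 0 → 0 - 0 = 0, borrow out 0
  col 5: (1 - 0 borrow-in) - 0 → 1 - 0 = 1, borrow out 0
  col 6: (0 - 0 borrow-in) - 0 → 0 - 0 = 0, borrow out 0
  col 7: (0 - 0 borrow-in) - 0 → 0 - 0 = 0, borrow out 0
  col 8: (1 - 0 borrow-in) - 0 → 1 - 0 = 1, borrow out 0
  col 9: (1 - 0 borrow-in) - 1 → 1 - 1 = 0, borrow out 0
  col 10: (1 - 0 borrow-in) - 0 → 1 - 0 = 1, borrow out 0
Reading bits MSB→LSB: 10100100010
Strip leading zeros: 10100100010
= 10100100010


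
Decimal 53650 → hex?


Divide by 16 repeatedly:
53650 ÷ 16 = 3353 remainder 2 (2)
3353 ÷ 16 = 209 remainder 9 (9)
209 ÷ 16 = 13 remainder 1 (1)
13 ÷ 16 = 0 remainder 13 (D)
Reading remainders bottom-up:
= 0xD192


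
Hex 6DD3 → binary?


Each hex digit → 4 binary bits:
  6 = 0110
  D = 1101
  D = 1101
  3 = 0011
Concatenate: 0110 1101 1101 0011
= 0110110111010011


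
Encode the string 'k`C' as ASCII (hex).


String: 'k`C'  (3 characters)
Per-character ASCII lookup:
  'k': lowercase starts at 97: 'k' = 97 + 10 = 107 → 0x6B
  '`': special character: '`' = 96 → 0x60
  'C': uppercase starts at 65: 'C' = 65 + 2 = 67 → 0x43
= 0x6B 0x60 0x43


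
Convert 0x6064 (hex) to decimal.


Positional values:
Position 0: 4 × 16^0 = 4 × 1 = 4
Position 1: 6 × 16^1 = 6 × 16 = 96
Position 2: 0 × 16^2 = 0 × 256 = 0
Position 3: 6 × 16^3 = 6 × 4096 = 24576
Sum = 4 + 96 + 0 + 24576
= 24676


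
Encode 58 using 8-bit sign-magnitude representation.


Sign bit: 0 (positive)
Magnitude: 58 = 0111010
= 00111010


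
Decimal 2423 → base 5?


Divide by 5 repeatedly:
2423 ÷ 5 = 484 remainder 3
484 ÷ 5 = 96 remainder 4
96 ÷ 5 = 19 remainder 1
19 ÷ 5 = 3 remainder 4
3 ÷ 5 = 0 remainder 3
Reading remainders bottom-up:
= 34143


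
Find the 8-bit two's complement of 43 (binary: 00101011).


Original: 00101011
Step 1 - Invert all bits: 11010100
Step 2 - Add 1: 11010100 + 1
= 11010101 (represents -43)


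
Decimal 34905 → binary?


Divide by 2 repeatedly:
34905 ÷ 2 = 17452 remainder 1
17452 ÷ 2 = 8726 remainder 0
8726 ÷ 2 = 4363 remainder 0
4363 ÷ 2 = 2181 remainder 1
2181 ÷ 2 = 1090 remainder 1
1090 ÷ 2 = 545 remainder 0
545 ÷ 2 = 272 remainder 1
272 ÷ 2 = 136 remainder 0
136 ÷ 2 = 68 remainder 0
68 ÷ 2 = 34 remainder 0
34 ÷ 2 = 17 remainder 0
17 ÷ 2 = 8 remainder 1
8 ÷ 2 = 4 remainder 0
4 ÷ 2 = 2 remainder 0
2 ÷ 2 = 1 remainder 0
1 ÷ 2 = 0 remainder 1
Reading remainders bottom-up:
= 1000100001011001


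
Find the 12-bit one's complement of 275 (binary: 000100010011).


Original: 000100010011
Invert all bits:
  bit 0: 0 → 1
  bit 1: 0 → 1
  bit 2: 0 → 1
  bit 3: 1 → 0
  bit 4: 0 → 1
  bit 5: 0 → 1
  bit 6: 0 → 1
  bit 7: 1 → 0
  bit 8: 0 → 1
  bit 9: 0 → 1
  bit 10: 1 → 0
  bit 11: 1 → 0
= 111011101100


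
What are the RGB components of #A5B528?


Hex: #A5B528
R = A5₁₆ = 165
G = B5₁₆ = 181
B = 28₁₆ = 40
= RGB(165, 181, 40)


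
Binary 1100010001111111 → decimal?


Positional values:
Bit 0: 1 × 2^0 = 1
Bit 1: 1 × 2^1 = 2
Bit 2: 1 × 2^2 = 4
Bit 3: 1 × 2^3 = 8
Bit 4: 1 × 2^4 = 16
Bit 5: 1 × 2^5 = 32
Bit 6: 1 × 2^6 = 64
Bit 10: 1 × 2^10 = 1024
Bit 14: 1 × 2^14 = 16384
Bit 15: 1 × 2^15 = 32768
Sum = 1 + 2 + 4 + 8 + 16 + 32 + 64 + 1024 + 16384 + 32768
= 50303


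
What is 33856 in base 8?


Divide by 8 repeatedly:
33856 ÷ 8 = 4232 remainder 0
4232 ÷ 8 = 529 remainder 0
529 ÷ 8 = 66 remainder 1
66 ÷ 8 = 8 remainder 2
8 ÷ 8 = 1 remainder 0
1 ÷ 8 = 0 remainder 1
Reading remainders bottom-up:
= 0o102100


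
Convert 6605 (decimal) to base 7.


Divide by 7 repeatedly:
6605 ÷ 7 = 943 remainder 4
943 ÷ 7 = 134 remainder 5
134 ÷ 7 = 19 remainder 1
19 ÷ 7 = 2 remainder 5
2 ÷ 7 = 0 remainder 2
Reading remainders bottom-up:
= 25154


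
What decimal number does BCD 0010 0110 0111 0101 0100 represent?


Each 4-bit group → digit:
  0010 → 2
  0110 → 6
  0111 → 7
  0101 → 5
  0100 → 4
= 26754


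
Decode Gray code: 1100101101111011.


Gray code: 1100101101111011
MSB stays the same: 1
Each subsequent bit = prev_binary XOR current_gray:
  B[1] = 1 XOR 1 = 0
  B[2] = 0 XOR 0 = 0
  B[3] = 0 XOR 0 = 0
  B[4] = 0 XOR 1 = 1
  B[5] = 1 XOR 0 = 1
  B[6] = 1 XOR 1 = 0
  B[7] = 0 XOR 1 = 1
  B[8] = 1 XOR 0 = 1
  B[9] = 1 XOR 1 = 0
  B[10] = 0 XOR 1 = 1
  B[11] = 1 XOR 1 = 0
  B[12] = 0 XOR 1 = 1
  B[13] = 1 XOR 0 = 1
  B[14] = 1 XOR 1 = 0
  B[15] = 0 XOR 1 = 1
= 1000110110101101 (36269 decimal)


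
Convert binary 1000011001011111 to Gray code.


Binary: 1000011001011111
Gray code: G = B XOR (B >> 1)
B >> 1 = 0100001100101111
1000011001011111 XOR 0100001100101111:
  1 XOR 0 = 1
  0 XOR 1 = 1
  0 XOR 0 = 0
  0 XOR 0 = 0
  0 XOR 0 = 0
  1 XOR 0 = 1
  1 XOR 1 = 0
  0 XOR 1 = 1
  0 XOR 0 = 0
  1 XOR 0 = 1
  0 XOR 1 = 1
  1 XOR 0 = 1
  1 XOR 1 = 0
  1 XOR 1 = 0
  1 XOR 1 = 0
  1 XOR 1 = 0
= 1100010101110000


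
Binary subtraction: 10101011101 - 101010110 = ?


Align and subtract column by column (LSB to MSB, borrowing when needed):
  10101011101
- 00101010110
  -----------
  col 0: (1 - 0 borrow-in) - 0 → 1 - 0 = 1, borrow out 0
  col 1: (0 - 0 borrow-in) - 1 → borrow from next column: (0+2) - 1 = 1, borrow out 1
  col 2: (1 - 1 borrow-in) - 1 → borrow from next column: (0+2) - 1 = 1, borrow out 1
  col 3: (1 - 1 borrow-in) - 0 → 0 - 0 = 0, borrow out 0
  col 4: (1 - 0 borrow-in) - 1 → 1 - 1 = 0, borrow out 0
  col 5: (0 - 0 borrow-in) - 0 → 0 - 0 = 0, borrow out 0
  col 6: (1 - 0 borrow-in) - 1 → 1 - 1 = 0, borrow out 0
  col 7: (0 - 0 borrow-in) - 0 → 0 - 0 = 0, borrow out 0
  col 8: (1 - 0 borrow-in) - 1 → 1 - 1 = 0, borrow out 0
  col 9: (0 - 0 borrow-in) - 0 → 0 - 0 = 0, borrow out 0
  col 10: (1 - 0 borrow-in) - 0 → 1 - 0 = 1, borrow out 0
Reading bits MSB→LSB: 10000000111
Strip leading zeros: 10000000111
= 10000000111


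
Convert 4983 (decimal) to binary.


Divide by 2 repeatedly:
4983 ÷ 2 = 2491 remainder 1
2491 ÷ 2 = 1245 remainder 1
1245 ÷ 2 = 622 remainder 1
622 ÷ 2 = 311 remainder 0
311 ÷ 2 = 155 remainder 1
155 ÷ 2 = 77 remainder 1
77 ÷ 2 = 38 remainder 1
38 ÷ 2 = 19 remainder 0
19 ÷ 2 = 9 remainder 1
9 ÷ 2 = 4 remainder 1
4 ÷ 2 = 2 remainder 0
2 ÷ 2 = 1 remainder 0
1 ÷ 2 = 0 remainder 1
Reading remainders bottom-up:
= 1001101110111


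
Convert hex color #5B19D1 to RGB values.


Hex: #5B19D1
R = 5B₁₆ = 91
G = 19₁₆ = 25
B = D1₁₆ = 209
= RGB(91, 25, 209)


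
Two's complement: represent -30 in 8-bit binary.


Original: 00011110
Step 1 - Invert all bits: 11100001
Step 2 - Add 1: 11100001 + 1
= 11100010 (represents -30)


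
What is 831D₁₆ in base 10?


Positional values:
Position 0: D × 16^0 = 13 × 1 = 13
Position 1: 1 × 16^1 = 1 × 16 = 16
Position 2: 3 × 16^2 = 3 × 256 = 768
Position 3: 8 × 16^3 = 8 × 4096 = 32768
Sum = 13 + 16 + 768 + 32768
= 33565


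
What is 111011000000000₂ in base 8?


Group into 3-bit groups: 111011000000000
  111 = 7
  011 = 3
  000 = 0
  000 = 0
  000 = 0
= 0o73000


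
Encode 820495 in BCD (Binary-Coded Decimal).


Each digit → 4-bit binary:
  8 → 1000
  2 → 0010
  0 → 0000
  4 → 0100
  9 → 1001
  5 → 0101
= 1000 0010 0000 0100 1001 0101


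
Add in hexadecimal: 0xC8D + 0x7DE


Align and add column by column (LSB to MSB, each column mod 16 with carry):
  0C8D
+ 07DE
  ----
  col 0: D(13) + E(14) + 0 (carry in) = 27 → B(11), carry out 1
  col 1: 8(8) + D(13) + 1 (carry in) = 22 → 6(6), carry out 1
  col 2: C(12) + 7(7) + 1 (carry in) = 20 → 4(4), carry out 1
  col 3: 0(0) + 0(0) + 1 (carry in) = 1 → 1(1), carry out 0
Reading digits MSB→LSB: 146B
Strip leading zeros: 146B
= 0x146B


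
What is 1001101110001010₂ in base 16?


Group into 4-bit nibbles: 1001101110001010
  1001 = 9
  1011 = B
  1000 = 8
  1010 = A
= 0x9B8A


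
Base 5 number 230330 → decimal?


Positional values (base 5):
  0 × 5^0 = 0 × 1 = 0
  3 × 5^1 = 3 × 5 = 15
  3 × 5^2 = 3 × 25 = 75
  0 × 5^3 = 0 × 125 = 0
  3 × 5^4 = 3 × 625 = 1875
  2 × 5^5 = 2 × 3125 = 6250
Sum = 0 + 15 + 75 + 0 + 1875 + 6250
= 8215


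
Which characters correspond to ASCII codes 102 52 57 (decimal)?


Codes (decimal): 102 52 57
Per-code ASCII lookup:
  102  (range 97-122: lowercase, 102 - 97 = 5) → 'f'
  52  (range 48-57: digits, 52 - 48 = 4) → '4'
  57  (range 48-57: digits, 57 - 48 = 9) → '9'
= 'f49'


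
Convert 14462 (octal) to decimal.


Positional values:
Position 0: 2 × 8^0 = 2
Position 1: 6 × 8^1 = 48
Position 2: 4 × 8^2 = 256
Position 3: 4 × 8^3 = 2048
Position 4: 1 × 8^4 = 4096
Sum = 2 + 48 + 256 + 2048 + 4096
= 6450


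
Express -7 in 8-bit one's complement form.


Original: 00000111
Invert all bits:
  bit 0: 0 → 1
  bit 1: 0 → 1
  bit 2: 0 → 1
  bit 3: 0 → 1
  bit 4: 0 → 1
  bit 5: 1 → 0
  bit 6: 1 → 0
  bit 7: 1 → 0
= 11111000


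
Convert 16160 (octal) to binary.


Each octal digit → 3 binary bits:
  1 = 001
  6 = 110
  1 = 001
  6 = 110
  0 = 000
Concatenate: 001 110 001 110 000
= 001110001110000


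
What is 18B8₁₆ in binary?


Each hex digit → 4 binary bits:
  1 = 0001
  8 = 1000
  B = 1011
  8 = 1000
Concatenate: 0001 1000 1011 1000
= 0001100010111000


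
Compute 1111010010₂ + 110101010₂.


Align and add column by column (LSB to MSB, carry propagating):
  01111010010
+ 00110101010
  -----------
  col 0: 0 + 0 + 0 (carry in) = 0 → bit 0, carry out 0
  col 1: 1 + 1 + 0 (carry in) = 2 → bit 0, carry out 1
  col 2: 0 + 0 + 1 (carry in) = 1 → bit 1, carry out 0
  col 3: 0 + 1 + 0 (carry in) = 1 → bit 1, carry out 0
  col 4: 1 + 0 + 0 (carry in) = 1 → bit 1, carry out 0
  col 5: 0 + 1 + 0 (carry in) = 1 → bit 1, carry out 0
  col 6: 1 + 0 + 0 (carry in) = 1 → bit 1, carry out 0
  col 7: 1 + 1 + 0 (carry in) = 2 → bit 0, carry out 1
  col 8: 1 + 1 + 1 (carry in) = 3 → bit 1, carry out 1
  col 9: 1 + 0 + 1 (carry in) = 2 → bit 0, carry out 1
  col 10: 0 + 0 + 1 (carry in) = 1 → bit 1, carry out 0
Reading bits MSB→LSB: 10101111100
Strip leading zeros: 10101111100
= 10101111100


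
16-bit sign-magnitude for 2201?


Sign bit: 0 (positive)
Magnitude: 2201 = 000100010011001
= 0000100010011001


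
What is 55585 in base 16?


Divide by 16 repeatedly:
55585 ÷ 16 = 3474 remainder 1 (1)
3474 ÷ 16 = 217 remainder 2 (2)
217 ÷ 16 = 13 remainder 9 (9)
13 ÷ 16 = 0 remainder 13 (D)
Reading remainders bottom-up:
= 0xD921


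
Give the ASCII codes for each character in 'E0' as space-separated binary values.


String: 'E0'  (2 characters)
Per-character ASCII lookup:
  'E': uppercase starts at 65: 'E' = 65 + 4 = 69 → 1000101
  '0': digits start at 48: '0' = 48 + 0 = 48 → 110000
= 1000101 110000


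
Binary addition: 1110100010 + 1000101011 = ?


Align and add column by column (LSB to MSB, carry propagating):
  01110100010
+ 01000101011
  -----------
  col 0: 0 + 1 + 0 (carry in) = 1 → bit 1, carry out 0
  col 1: 1 + 1 + 0 (carry in) = 2 → bit 0, carry out 1
  col 2: 0 + 0 + 1 (carry in) = 1 → bit 1, carry out 0
  col 3: 0 + 1 + 0 (carry in) = 1 → bit 1, carry out 0
  col 4: 0 + 0 + 0 (carry in) = 0 → bit 0, carry out 0
  col 5: 1 + 1 + 0 (carry in) = 2 → bit 0, carry out 1
  col 6: 0 + 0 + 1 (carry in) = 1 → bit 1, carry out 0
  col 7: 1 + 0 + 0 (carry in) = 1 → bit 1, carry out 0
  col 8: 1 + 0 + 0 (carry in) = 1 → bit 1, carry out 0
  col 9: 1 + 1 + 0 (carry in) = 2 → bit 0, carry out 1
  col 10: 0 + 0 + 1 (carry in) = 1 → bit 1, carry out 0
Reading bits MSB→LSB: 10111001101
Strip leading zeros: 10111001101
= 10111001101


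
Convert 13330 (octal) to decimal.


Positional values:
Position 0: 0 × 8^0 = 0
Position 1: 3 × 8^1 = 24
Position 2: 3 × 8^2 = 192
Position 3: 3 × 8^3 = 1536
Position 4: 1 × 8^4 = 4096
Sum = 0 + 24 + 192 + 1536 + 4096
= 5848


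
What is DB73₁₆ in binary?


Each hex digit → 4 binary bits:
  D = 1101
  B = 1011
  7 = 0111
  3 = 0011
Concatenate: 1101 1011 0111 0011
= 1101101101110011


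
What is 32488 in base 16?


Divide by 16 repeatedly:
32488 ÷ 16 = 2030 remainder 8 (8)
2030 ÷ 16 = 126 remainder 14 (E)
126 ÷ 16 = 7 remainder 14 (E)
7 ÷ 16 = 0 remainder 7 (7)
Reading remainders bottom-up:
= 0x7EE8


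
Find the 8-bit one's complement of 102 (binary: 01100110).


Original: 01100110
Invert all bits:
  bit 0: 0 → 1
  bit 1: 1 → 0
  bit 2: 1 → 0
  bit 3: 0 → 1
  bit 4: 0 → 1
  bit 5: 1 → 0
  bit 6: 1 → 0
  bit 7: 0 → 1
= 10011001


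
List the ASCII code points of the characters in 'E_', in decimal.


String: 'E_'  (2 characters)
Per-character ASCII lookup:
  'E': uppercase starts at 65: 'E' = 65 + 4 = 69
  '_': special character: '_' = 95
= 69 95


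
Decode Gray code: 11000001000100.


Gray code: 11000001000100
MSB stays the same: 1
Each subsequent bit = prev_binary XOR current_gray:
  B[1] = 1 XOR 1 = 0
  B[2] = 0 XOR 0 = 0
  B[3] = 0 XOR 0 = 0
  B[4] = 0 XOR 0 = 0
  B[5] = 0 XOR 0 = 0
  B[6] = 0 XOR 0 = 0
  B[7] = 0 XOR 1 = 1
  B[8] = 1 XOR 0 = 1
  B[9] = 1 XOR 0 = 1
  B[10] = 1 XOR 0 = 1
  B[11] = 1 XOR 1 = 0
  B[12] = 0 XOR 0 = 0
  B[13] = 0 XOR 0 = 0
= 10000001111000 (8312 decimal)


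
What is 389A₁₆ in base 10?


Positional values:
Position 0: A × 16^0 = 10 × 1 = 10
Position 1: 9 × 16^1 = 9 × 16 = 144
Position 2: 8 × 16^2 = 8 × 256 = 2048
Position 3: 3 × 16^3 = 3 × 4096 = 12288
Sum = 10 + 144 + 2048 + 12288
= 14490


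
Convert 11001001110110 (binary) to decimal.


Positional values:
Bit 1: 1 × 2^1 = 2
Bit 2: 1 × 2^2 = 4
Bit 4: 1 × 2^4 = 16
Bit 5: 1 × 2^5 = 32
Bit 6: 1 × 2^6 = 64
Bit 9: 1 × 2^9 = 512
Bit 12: 1 × 2^12 = 4096
Bit 13: 1 × 2^13 = 8192
Sum = 2 + 4 + 16 + 32 + 64 + 512 + 4096 + 8192
= 12918


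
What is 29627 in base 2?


Divide by 2 repeatedly:
29627 ÷ 2 = 14813 remainder 1
14813 ÷ 2 = 7406 remainder 1
7406 ÷ 2 = 3703 remainder 0
3703 ÷ 2 = 1851 remainder 1
1851 ÷ 2 = 925 remainder 1
925 ÷ 2 = 462 remainder 1
462 ÷ 2 = 231 remainder 0
231 ÷ 2 = 115 remainder 1
115 ÷ 2 = 57 remainder 1
57 ÷ 2 = 28 remainder 1
28 ÷ 2 = 14 remainder 0
14 ÷ 2 = 7 remainder 0
7 ÷ 2 = 3 remainder 1
3 ÷ 2 = 1 remainder 1
1 ÷ 2 = 0 remainder 1
Reading remainders bottom-up:
= 111001110111011


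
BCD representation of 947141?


Each digit → 4-bit binary:
  9 → 1001
  4 → 0100
  7 → 0111
  1 → 0001
  4 → 0100
  1 → 0001
= 1001 0100 0111 0001 0100 0001


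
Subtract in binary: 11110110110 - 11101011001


Align and subtract column by column (LSB to MSB, borrowing when needed):
  11110110110
- 11101011001
  -----------
  col 0: (0 - 0 borrow-in) - 1 → borrow from next column: (0+2) - 1 = 1, borrow out 1
  col 1: (1 - 1 borrow-in) - 0 → 0 - 0 = 0, borrow out 0
  col 2: (1 - 0 borrow-in) - 0 → 1 - 0 = 1, borrow out 0
  col 3: (0 - 0 borrow-in) - 1 → borrow from next column: (0+2) - 1 = 1, borrow out 1
  col 4: (1 - 1 borrow-in) - 1 → borrow from next column: (0+2) - 1 = 1, borrow out 1
  col 5: (1 - 1 borrow-in) - 0 → 0 - 0 = 0, borrow out 0
  col 6: (0 - 0 borrow-in) - 1 → borrow from next column: (0+2) - 1 = 1, borrow out 1
  col 7: (1 - 1 borrow-in) - 0 → 0 - 0 = 0, borrow out 0
  col 8: (1 - 0 borrow-in) - 1 → 1 - 1 = 0, borrow out 0
  col 9: (1 - 0 borrow-in) - 1 → 1 - 1 = 0, borrow out 0
  col 10: (1 - 0 borrow-in) - 1 → 1 - 1 = 0, borrow out 0
Reading bits MSB→LSB: 00001011101
Strip leading zeros: 1011101
= 1011101


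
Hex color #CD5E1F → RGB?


Hex: #CD5E1F
R = CD₁₆ = 205
G = 5E₁₆ = 94
B = 1F₁₆ = 31
= RGB(205, 94, 31)


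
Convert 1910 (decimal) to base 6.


Divide by 6 repeatedly:
1910 ÷ 6 = 318 remainder 2
318 ÷ 6 = 53 remainder 0
53 ÷ 6 = 8 remainder 5
8 ÷ 6 = 1 remainder 2
1 ÷ 6 = 0 remainder 1
Reading remainders bottom-up:
= 12502


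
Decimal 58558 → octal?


Divide by 8 repeatedly:
58558 ÷ 8 = 7319 remainder 6
7319 ÷ 8 = 914 remainder 7
914 ÷ 8 = 114 remainder 2
114 ÷ 8 = 14 remainder 2
14 ÷ 8 = 1 remainder 6
1 ÷ 8 = 0 remainder 1
Reading remainders bottom-up:
= 0o162276


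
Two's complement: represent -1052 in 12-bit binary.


Original: 010000011100
Step 1 - Invert all bits: 101111100011
Step 2 - Add 1: 101111100011 + 1
= 101111100100 (represents -1052)


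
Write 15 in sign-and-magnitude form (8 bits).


Sign bit: 0 (positive)
Magnitude: 15 = 0001111
= 00001111


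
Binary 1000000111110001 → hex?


Group into 4-bit nibbles: 1000000111110001
  1000 = 8
  0001 = 1
  1111 = F
  0001 = 1
= 0x81F1


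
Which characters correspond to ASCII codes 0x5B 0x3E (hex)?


Codes (hex): 0x5B 0x3E
Per-code ASCII lookup:
  0x5B = 91  (special character) → '['
  0x3E = 62  (special character) → '>'
= '[>'


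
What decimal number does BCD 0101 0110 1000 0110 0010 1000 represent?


Each 4-bit group → digit:
  0101 → 5
  0110 → 6
  1000 → 8
  0110 → 6
  0010 → 2
  1000 → 8
= 568628


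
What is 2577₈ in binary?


Each octal digit → 3 binary bits:
  2 = 010
  5 = 101
  7 = 111
  7 = 111
Concatenate: 010 101 111 111
= 010101111111


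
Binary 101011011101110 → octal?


Group into 3-bit groups: 101011011101110
  101 = 5
  011 = 3
  011 = 3
  101 = 5
  110 = 6
= 0o53356


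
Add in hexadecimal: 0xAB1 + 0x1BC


Align and add column by column (LSB to MSB, each column mod 16 with carry):
  0AB1
+ 01BC
  ----
  col 0: 1(1) + C(12) + 0 (carry in) = 13 → D(13), carry out 0
  col 1: B(11) + B(11) + 0 (carry in) = 22 → 6(6), carry out 1
  col 2: A(10) + 1(1) + 1 (carry in) = 12 → C(12), carry out 0
  col 3: 0(0) + 0(0) + 0 (carry in) = 0 → 0(0), carry out 0
Reading digits MSB→LSB: 0C6D
Strip leading zeros: C6D
= 0xC6D


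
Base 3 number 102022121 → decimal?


Positional values (base 3):
  1 × 3^0 = 1 × 1 = 1
  2 × 3^1 = 2 × 3 = 6
  1 × 3^2 = 1 × 9 = 9
  2 × 3^3 = 2 × 27 = 54
  2 × 3^4 = 2 × 81 = 162
  0 × 3^5 = 0 × 243 = 0
  2 × 3^6 = 2 × 729 = 1458
  0 × 3^7 = 0 × 2187 = 0
  1 × 3^8 = 1 × 6561 = 6561
Sum = 1 + 6 + 9 + 54 + 162 + 0 + 1458 + 0 + 6561
= 8251


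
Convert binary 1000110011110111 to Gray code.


Binary: 1000110011110111
Gray code: G = B XOR (B >> 1)
B >> 1 = 0100011001111011
1000110011110111 XOR 0100011001111011:
  1 XOR 0 = 1
  0 XOR 1 = 1
  0 XOR 0 = 0
  0 XOR 0 = 0
  1 XOR 0 = 1
  1 XOR 1 = 0
  0 XOR 1 = 1
  0 XOR 0 = 0
  1 XOR 0 = 1
  1 XOR 1 = 0
  1 XOR 1 = 0
  1 XOR 1 = 0
  0 XOR 1 = 1
  1 XOR 0 = 1
  1 XOR 1 = 0
  1 XOR 1 = 0
= 1100101010001100


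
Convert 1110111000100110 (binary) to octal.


Group into 3-bit groups: 001110111000100110
  001 = 1
  110 = 6
  111 = 7
  000 = 0
  100 = 4
  110 = 6
= 0o167046


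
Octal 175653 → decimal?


Positional values:
Position 0: 3 × 8^0 = 3
Position 1: 5 × 8^1 = 40
Position 2: 6 × 8^2 = 384
Position 3: 5 × 8^3 = 2560
Position 4: 7 × 8^4 = 28672
Position 5: 1 × 8^5 = 32768
Sum = 3 + 40 + 384 + 2560 + 28672 + 32768
= 64427


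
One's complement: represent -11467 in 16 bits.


Original: 0010110011001011
Invert all bits:
  bit 0: 0 → 1
  bit 1: 0 → 1
  bit 2: 1 → 0
  bit 3: 0 → 1
  bit 4: 1 → 0
  bit 5: 1 → 0
  bit 6: 0 → 1
  bit 7: 0 → 1
  bit 8: 1 → 0
  bit 9: 1 → 0
  bit 10: 0 → 1
  bit 11: 0 → 1
  bit 12: 1 → 0
  bit 13: 0 → 1
  bit 14: 1 → 0
  bit 15: 1 → 0
= 1101001100110100


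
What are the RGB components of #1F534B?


Hex: #1F534B
R = 1F₁₆ = 31
G = 53₁₆ = 83
B = 4B₁₆ = 75
= RGB(31, 83, 75)


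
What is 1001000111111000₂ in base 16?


Group into 4-bit nibbles: 1001000111111000
  1001 = 9
  0001 = 1
  1111 = F
  1000 = 8
= 0x91F8


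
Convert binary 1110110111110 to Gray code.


Binary: 1110110111110
Gray code: G = B XOR (B >> 1)
B >> 1 = 0111011011111
1110110111110 XOR 0111011011111:
  1 XOR 0 = 1
  1 XOR 1 = 0
  1 XOR 1 = 0
  0 XOR 1 = 1
  1 XOR 0 = 1
  1 XOR 1 = 0
  0 XOR 1 = 1
  1 XOR 0 = 1
  1 XOR 1 = 0
  1 XOR 1 = 0
  1 XOR 1 = 0
  1 XOR 1 = 0
  0 XOR 1 = 1
= 1001101100001


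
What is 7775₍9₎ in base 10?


Positional values (base 9):
  5 × 9^0 = 5 × 1 = 5
  7 × 9^1 = 7 × 9 = 63
  7 × 9^2 = 7 × 81 = 567
  7 × 9^3 = 7 × 729 = 5103
Sum = 5 + 63 + 567 + 5103
= 5738


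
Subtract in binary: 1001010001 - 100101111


Align and subtract column by column (LSB to MSB, borrowing when needed):
  1001010001
- 0100101111
  ----------
  col 0: (1 - 0 borrow-in) - 1 → 1 - 1 = 0, borrow out 0
  col 1: (0 - 0 borrow-in) - 1 → borrow from next column: (0+2) - 1 = 1, borrow out 1
  col 2: (0 - 1 borrow-in) - 1 → borrow from next column: (-1+2) - 1 = 0, borrow out 1
  col 3: (0 - 1 borrow-in) - 1 → borrow from next column: (-1+2) - 1 = 0, borrow out 1
  col 4: (1 - 1 borrow-in) - 0 → 0 - 0 = 0, borrow out 0
  col 5: (0 - 0 borrow-in) - 1 → borrow from next column: (0+2) - 1 = 1, borrow out 1
  col 6: (1 - 1 borrow-in) - 0 → 0 - 0 = 0, borrow out 0
  col 7: (0 - 0 borrow-in) - 0 → 0 - 0 = 0, borrow out 0
  col 8: (0 - 0 borrow-in) - 1 → borrow from next column: (0+2) - 1 = 1, borrow out 1
  col 9: (1 - 1 borrow-in) - 0 → 0 - 0 = 0, borrow out 0
Reading bits MSB→LSB: 0100100010
Strip leading zeros: 100100010
= 100100010


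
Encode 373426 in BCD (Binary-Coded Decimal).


Each digit → 4-bit binary:
  3 → 0011
  7 → 0111
  3 → 0011
  4 → 0100
  2 → 0010
  6 → 0110
= 0011 0111 0011 0100 0010 0110


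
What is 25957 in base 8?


Divide by 8 repeatedly:
25957 ÷ 8 = 3244 remainder 5
3244 ÷ 8 = 405 remainder 4
405 ÷ 8 = 50 remainder 5
50 ÷ 8 = 6 remainder 2
6 ÷ 8 = 0 remainder 6
Reading remainders bottom-up:
= 0o62545


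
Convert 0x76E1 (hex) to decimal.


Positional values:
Position 0: 1 × 16^0 = 1 × 1 = 1
Position 1: E × 16^1 = 14 × 16 = 224
Position 2: 6 × 16^2 = 6 × 256 = 1536
Position 3: 7 × 16^3 = 7 × 4096 = 28672
Sum = 1 + 224 + 1536 + 28672
= 30433


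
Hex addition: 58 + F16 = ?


Align and add column by column (LSB to MSB, each column mod 16 with carry):
  0058
+ 0F16
  ----
  col 0: 8(8) + 6(6) + 0 (carry in) = 14 → E(14), carry out 0
  col 1: 5(5) + 1(1) + 0 (carry in) = 6 → 6(6), carry out 0
  col 2: 0(0) + F(15) + 0 (carry in) = 15 → F(15), carry out 0
  col 3: 0(0) + 0(0) + 0 (carry in) = 0 → 0(0), carry out 0
Reading digits MSB→LSB: 0F6E
Strip leading zeros: F6E
= 0xF6E


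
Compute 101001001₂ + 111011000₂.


Align and add column by column (LSB to MSB, carry propagating):
  0101001001
+ 0111011000
  ----------
  col 0: 1 + 0 + 0 (carry in) = 1 → bit 1, carry out 0
  col 1: 0 + 0 + 0 (carry in) = 0 → bit 0, carry out 0
  col 2: 0 + 0 + 0 (carry in) = 0 → bit 0, carry out 0
  col 3: 1 + 1 + 0 (carry in) = 2 → bit 0, carry out 1
  col 4: 0 + 1 + 1 (carry in) = 2 → bit 0, carry out 1
  col 5: 0 + 0 + 1 (carry in) = 1 → bit 1, carry out 0
  col 6: 1 + 1 + 0 (carry in) = 2 → bit 0, carry out 1
  col 7: 0 + 1 + 1 (carry in) = 2 → bit 0, carry out 1
  col 8: 1 + 1 + 1 (carry in) = 3 → bit 1, carry out 1
  col 9: 0 + 0 + 1 (carry in) = 1 → bit 1, carry out 0
Reading bits MSB→LSB: 1100100001
Strip leading zeros: 1100100001
= 1100100001


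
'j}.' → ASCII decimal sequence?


String: 'j}.'  (3 characters)
Per-character ASCII lookup:
  'j': lowercase starts at 97: 'j' = 97 + 9 = 106
  '}': special character: '}' = 125
  '.': special character: '.' = 46
= 106 125 46


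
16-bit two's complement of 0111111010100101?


Original: 0111111010100101
Step 1 - Invert all bits: 1000000101011010
Step 2 - Add 1: 1000000101011010 + 1
= 1000000101011011 (represents -32421)


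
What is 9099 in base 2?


Divide by 2 repeatedly:
9099 ÷ 2 = 4549 remainder 1
4549 ÷ 2 = 2274 remainder 1
2274 ÷ 2 = 1137 remainder 0
1137 ÷ 2 = 568 remainder 1
568 ÷ 2 = 284 remainder 0
284 ÷ 2 = 142 remainder 0
142 ÷ 2 = 71 remainder 0
71 ÷ 2 = 35 remainder 1
35 ÷ 2 = 17 remainder 1
17 ÷ 2 = 8 remainder 1
8 ÷ 2 = 4 remainder 0
4 ÷ 2 = 2 remainder 0
2 ÷ 2 = 1 remainder 0
1 ÷ 2 = 0 remainder 1
Reading remainders bottom-up:
= 10001110001011


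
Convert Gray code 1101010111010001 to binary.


Gray code: 1101010111010001
MSB stays the same: 1
Each subsequent bit = prev_binary XOR current_gray:
  B[1] = 1 XOR 1 = 0
  B[2] = 0 XOR 0 = 0
  B[3] = 0 XOR 1 = 1
  B[4] = 1 XOR 0 = 1
  B[5] = 1 XOR 1 = 0
  B[6] = 0 XOR 0 = 0
  B[7] = 0 XOR 1 = 1
  B[8] = 1 XOR 1 = 0
  B[9] = 0 XOR 1 = 1
  B[10] = 1 XOR 0 = 1
  B[11] = 1 XOR 1 = 0
  B[12] = 0 XOR 0 = 0
  B[13] = 0 XOR 0 = 0
  B[14] = 0 XOR 0 = 0
  B[15] = 0 XOR 1 = 1
= 1001100101100001 (39265 decimal)


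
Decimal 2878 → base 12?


Divide by 12 repeatedly:
2878 ÷ 12 = 239 remainder 10
239 ÷ 12 = 19 remainder 11
19 ÷ 12 = 1 remainder 7
1 ÷ 12 = 0 remainder 1
Reading remainders bottom-up:
= 17BA


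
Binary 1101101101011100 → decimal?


Positional values:
Bit 2: 1 × 2^2 = 4
Bit 3: 1 × 2^3 = 8
Bit 4: 1 × 2^4 = 16
Bit 6: 1 × 2^6 = 64
Bit 8: 1 × 2^8 = 256
Bit 9: 1 × 2^9 = 512
Bit 11: 1 × 2^11 = 2048
Bit 12: 1 × 2^12 = 4096
Bit 14: 1 × 2^14 = 16384
Bit 15: 1 × 2^15 = 32768
Sum = 4 + 8 + 16 + 64 + 256 + 512 + 2048 + 4096 + 16384 + 32768
= 56156


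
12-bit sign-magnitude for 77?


Sign bit: 0 (positive)
Magnitude: 77 = 00001001101
= 000001001101


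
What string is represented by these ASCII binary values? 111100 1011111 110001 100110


Codes (binary): 111100 1011111 110001 100110
Per-code ASCII lookup:
  111100 = 60  (special character) → '<'
  1011111 = 95  (special character) → '_'
  110001 = 49  (range 48-57: digits, 49 - 48 = 1) → '1'
  100110 = 38  (special character) → '&'
= '<_1&'


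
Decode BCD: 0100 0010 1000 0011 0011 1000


Each 4-bit group → digit:
  0100 → 4
  0010 → 2
  1000 → 8
  0011 → 3
  0011 → 3
  1000 → 8
= 428338


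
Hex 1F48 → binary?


Each hex digit → 4 binary bits:
  1 = 0001
  F = 1111
  4 = 0100
  8 = 1000
Concatenate: 0001 1111 0100 1000
= 0001111101001000


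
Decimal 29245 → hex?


Divide by 16 repeatedly:
29245 ÷ 16 = 1827 remainder 13 (D)
1827 ÷ 16 = 114 remainder 3 (3)
114 ÷ 16 = 7 remainder 2 (2)
7 ÷ 16 = 0 remainder 7 (7)
Reading remainders bottom-up:
= 0x723D


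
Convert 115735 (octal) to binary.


Each octal digit → 3 binary bits:
  1 = 001
  1 = 001
  5 = 101
  7 = 111
  3 = 011
  5 = 101
Concatenate: 001 001 101 111 011 101
= 001001101111011101


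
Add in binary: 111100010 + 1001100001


Align and add column by column (LSB to MSB, carry propagating):
  00111100010
+ 01001100001
  -----------
  col 0: 0 + 1 + 0 (carry in) = 1 → bit 1, carry out 0
  col 1: 1 + 0 + 0 (carry in) = 1 → bit 1, carry out 0
  col 2: 0 + 0 + 0 (carry in) = 0 → bit 0, carry out 0
  col 3: 0 + 0 + 0 (carry in) = 0 → bit 0, carry out 0
  col 4: 0 + 0 + 0 (carry in) = 0 → bit 0, carry out 0
  col 5: 1 + 1 + 0 (carry in) = 2 → bit 0, carry out 1
  col 6: 1 + 1 + 1 (carry in) = 3 → bit 1, carry out 1
  col 7: 1 + 0 + 1 (carry in) = 2 → bit 0, carry out 1
  col 8: 1 + 0 + 1 (carry in) = 2 → bit 0, carry out 1
  col 9: 0 + 1 + 1 (carry in) = 2 → bit 0, carry out 1
  col 10: 0 + 0 + 1 (carry in) = 1 → bit 1, carry out 0
Reading bits MSB→LSB: 10001000011
Strip leading zeros: 10001000011
= 10001000011


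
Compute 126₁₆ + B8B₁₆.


Align and add column by column (LSB to MSB, each column mod 16 with carry):
  0126
+ 0B8B
  ----
  col 0: 6(6) + B(11) + 0 (carry in) = 17 → 1(1), carry out 1
  col 1: 2(2) + 8(8) + 1 (carry in) = 11 → B(11), carry out 0
  col 2: 1(1) + B(11) + 0 (carry in) = 12 → C(12), carry out 0
  col 3: 0(0) + 0(0) + 0 (carry in) = 0 → 0(0), carry out 0
Reading digits MSB→LSB: 0CB1
Strip leading zeros: CB1
= 0xCB1


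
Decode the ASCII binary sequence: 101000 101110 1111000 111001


Codes (binary): 101000 101110 1111000 111001
Per-code ASCII lookup:
  101000 = 40  (special character) → '('
  101110 = 46  (special character) → '.'
  1111000 = 120  (range 97-122: lowercase, 120 - 97 = 23) → 'x'
  111001 = 57  (range 48-57: digits, 57 - 48 = 9) → '9'
= '(.x9'
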